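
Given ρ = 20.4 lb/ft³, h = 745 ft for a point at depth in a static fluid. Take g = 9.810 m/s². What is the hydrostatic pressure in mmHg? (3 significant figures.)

5460 mmHg

P is given directly by: P = ρgh.
ρ = 20.4 lb/ft³ = 326.8 kg/m³; h = 745 ft = 227.1 m; g = 9.810 m/s².
P = 7.279×10^5 Pa  (the unit combination reduces to kg/(m·s²) = Pa)
7.279×10^5 Pa × (1 mmHg / 133.3 Pa) = 5460 mmHg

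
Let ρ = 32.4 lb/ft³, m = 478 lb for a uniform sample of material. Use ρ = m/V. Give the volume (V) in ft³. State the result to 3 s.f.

14.8 ft³

Solving ρ = m/V for V: V = m/ρ.
ρ = 32.4 lb/ft³ = 519.0 kg/m³; m = 478 lb = 216.8 kg.
V = 0.4178 m³
0.4178 m³ × (1 ft³ / 0.02832 m³) = 14.75 ft³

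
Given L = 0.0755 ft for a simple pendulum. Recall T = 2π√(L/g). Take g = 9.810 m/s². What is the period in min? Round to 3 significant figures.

0.00507 min

Directly: T = 2π√(L/g).
L = 0.0755 ft = 0.02301 m; g = 9.810 m/s².
T = 0.3043 s
0.3043 s × (1 min / 60.00 s) = 0.005072 min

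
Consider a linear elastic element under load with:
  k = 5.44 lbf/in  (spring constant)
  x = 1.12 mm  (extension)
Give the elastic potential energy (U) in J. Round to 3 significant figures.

5.98×10^-4 J

U is given directly by: U = ½kx².
k = 5.44 lbf/in = 952.7 N/m; x = 1.12 mm = 0.001120 m.
U = 5.975×10^-4 J  (the unit combination reduces to kg·m²/s² = J)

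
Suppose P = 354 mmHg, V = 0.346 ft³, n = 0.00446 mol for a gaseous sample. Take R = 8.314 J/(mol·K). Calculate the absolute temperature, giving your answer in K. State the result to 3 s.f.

Solving PV = nRT for T: T = PV/(nR).
P = 354 mmHg = 47196 Pa; V = 0.346 ft³ = 0.009798 m³; n = 0.00446 mol; R = 8.314 J/(mol·K).
T = 12470 K

12500 K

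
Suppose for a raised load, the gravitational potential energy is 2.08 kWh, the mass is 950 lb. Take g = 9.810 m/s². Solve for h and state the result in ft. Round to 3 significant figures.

5810 ft

Solving PE = m·g·h for h: h = PE/(m·g).
PE = 2.08 kWh = 7.488×10^6 J; m = 950 lb = 430.9 kg; g = 9.810 m/s².
h = 1771 m
1771 m × (1 ft / 0.3048 m) = 5812 ft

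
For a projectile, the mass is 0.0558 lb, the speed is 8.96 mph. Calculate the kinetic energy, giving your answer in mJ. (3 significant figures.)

203 mJ

KE is given directly by: KE = ½mv².
m = 0.0558 lb = 0.02531 kg; v = 8.96 mph = 4.005 m/s.
KE = 0.2030 J
0.2030 J × (1 mJ / 0.001000 J) = 203.0 mJ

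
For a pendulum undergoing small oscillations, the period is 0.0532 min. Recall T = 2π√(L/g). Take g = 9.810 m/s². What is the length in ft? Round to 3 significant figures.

8.31 ft

Rearranging: L = g·(T/2π)².
T = 0.0532 min = 3.192 s; g = 9.810 m/s².
L = 2.532 m
2.532 m × (1 ft / 0.3048 m) = 8.307 ft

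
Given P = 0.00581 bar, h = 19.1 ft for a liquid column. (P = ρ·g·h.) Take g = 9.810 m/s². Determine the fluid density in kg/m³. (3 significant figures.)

10.2 kg/m³

Solving P = ρ·g·h for ρ: ρ = P/(g·h).
P = 0.00581 bar = 581.0 Pa; h = 19.1 ft = 5.822 m; g = 9.810 m/s².
ρ = 10.17 kg/m³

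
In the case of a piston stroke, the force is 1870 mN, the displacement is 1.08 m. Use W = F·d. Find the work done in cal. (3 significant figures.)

0.483 cal

W is given directly by: W = F·d.
F = 1870 mN = 1.870 N; d = 1.08 m.
W = 2.020 J
2.020 J × (1 cal / 4.184 J) = 0.4827 cal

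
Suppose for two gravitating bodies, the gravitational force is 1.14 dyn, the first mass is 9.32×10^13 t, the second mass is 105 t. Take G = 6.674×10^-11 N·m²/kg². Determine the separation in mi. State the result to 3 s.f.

From Newton's law of gravitation: r = √(G·m₁m₂/F).
F = 1.14 dyn = 1.140×10^-5 N; m₁ = 9.32×10^13 t = 9.320×10^16 kg; m₂ = 105 t = 1.050×10^5 kg; G = 6.674×10^-11 N·m²/kg².
r = 2.394×10^8 m
2.394×10^8 m × (1 mi / 1609 m) = 1.487×10^5 mi

1.49×10^5 mi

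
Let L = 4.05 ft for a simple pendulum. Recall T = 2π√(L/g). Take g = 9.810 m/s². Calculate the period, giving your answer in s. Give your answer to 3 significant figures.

2.23 s

Directly: T = 2π√(L/g).
L = 4.05 ft = 1.234 m; g = 9.810 m/s².
T = 2.229 s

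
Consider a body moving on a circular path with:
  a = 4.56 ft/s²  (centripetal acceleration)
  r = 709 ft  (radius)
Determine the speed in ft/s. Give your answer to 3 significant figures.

56.9 ft/s

Rearranging a = v²/r for v: v = √(a·r).
a = 4.56 ft/s² = 1.390 m/s²; r = 709 ft = 216.1 m.
v = 17.33 m/s
17.33 m/s × (1 ft/s / 0.3048 m/s) = 56.86 ft/s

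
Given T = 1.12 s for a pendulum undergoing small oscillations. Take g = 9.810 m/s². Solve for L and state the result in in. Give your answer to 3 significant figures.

Rearranging T = 2π√(L/g) for L: L = g·(T/2π)².
T = 1.12 s; g = 9.810 m/s².
L = 0.3117 m
0.3117 m × (1 in / 0.02540 m) = 12.27 in

12.3 in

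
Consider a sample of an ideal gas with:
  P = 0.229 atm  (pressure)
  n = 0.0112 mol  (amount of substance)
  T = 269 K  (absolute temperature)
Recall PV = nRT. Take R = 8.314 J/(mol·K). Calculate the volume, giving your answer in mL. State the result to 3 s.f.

1080 mL

Solving PV = nRT for V: V = nRT/P.
P = 0.229 atm = 23203 Pa; n = 0.0112 mol; T = 269 K; R = 8.314 J/(mol·K).
V = 0.001080 m³
0.001080 m³ × (1 mL / 1.000×10^-6 m³) = 1080 mL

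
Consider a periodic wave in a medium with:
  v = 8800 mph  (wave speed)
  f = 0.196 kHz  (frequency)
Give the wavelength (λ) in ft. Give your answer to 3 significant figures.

Rearranging: λ = v/f.
v = 8800 mph = 3934 m/s; f = 0.196 kHz = 196.0 Hz.
λ = 20.07 m
20.07 m × (1 ft / 0.3048 m) = 65.85 ft

65.9 ft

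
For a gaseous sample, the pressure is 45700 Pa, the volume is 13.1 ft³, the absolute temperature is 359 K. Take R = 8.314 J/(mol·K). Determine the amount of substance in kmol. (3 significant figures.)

0.00568 kmol

Solving PV = nRT for n: n = PV/(RT).
P = 45700 Pa; V = 13.1 ft³ = 0.3710 m³; T = 359 K; R = 8.314 J/(mol·K).
n = 5.680 mol
5.680 mol × (1 kmol / 1000 mol) = 0.005680 kmol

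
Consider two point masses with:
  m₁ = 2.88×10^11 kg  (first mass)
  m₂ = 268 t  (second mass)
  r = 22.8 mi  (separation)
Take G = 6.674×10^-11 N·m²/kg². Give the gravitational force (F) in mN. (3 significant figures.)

3.83 mN

From Newton's law of gravitation: F = Gm₁m₂/r².
m₁ = 2.88×10^11 kg; m₂ = 268 t = 2.680×10^5 kg; r = 22.8 mi = 36693 m; G = 6.674×10^-11 N·m²/kg².
F = 0.003826 N  (the unit combination reduces to kg·m/s² = N)
0.003826 N × (1 mN / 0.001000 N) = 3.826 mN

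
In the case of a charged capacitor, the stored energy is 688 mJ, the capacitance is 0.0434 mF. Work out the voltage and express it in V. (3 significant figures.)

Solving E = ½C·V² for V: V = √(2E/C).
E = 688 mJ = 0.6880 J; C = 0.0434 mF = 4.340×10^-5 F.
V = 178.1 V

178 V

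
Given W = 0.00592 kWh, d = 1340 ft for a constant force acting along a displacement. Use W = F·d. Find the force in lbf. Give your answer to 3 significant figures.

Rearranging W = F·d for F: F = W/d.
W = 0.00592 kWh = 21312 J; d = 1340 ft = 408.4 m.
F = 52.18 N  (the unit combination reduces to kg·m/s² = N)
52.18 N × (1 lbf / 4.448 N) = 11.73 lbf

11.7 lbf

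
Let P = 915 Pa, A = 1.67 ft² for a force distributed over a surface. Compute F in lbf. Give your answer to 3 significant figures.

31.9 lbf

Rearranging P = F/A for F: F = P·A.
P = 915 Pa; A = 1.67 ft² = 0.1551 m².
F = 142.0 N
142.0 N × (1 lbf / 4.448 N) = 31.91 lbf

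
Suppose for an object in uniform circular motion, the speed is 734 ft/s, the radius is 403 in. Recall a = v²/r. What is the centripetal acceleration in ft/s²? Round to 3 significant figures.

16000 ft/s²

a is given directly by: a = v²/r.
v = 734 ft/s = 223.7 m/s; r = 403 in = 10.24 m.
a = 4890 m/s²
4890 m/s² × (1 ft/s² / 0.3048 m/s²) = 16042 ft/s²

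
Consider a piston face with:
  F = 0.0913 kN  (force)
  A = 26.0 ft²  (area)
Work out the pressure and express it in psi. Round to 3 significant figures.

P is given directly by: P = F/A.
F = 0.0913 kN = 91.30 N; A = 26.0 ft² = 2.415 m².
P = 37.80 Pa  (the unit combination reduces to kg/(m·s²) = Pa)
37.80 Pa × (1 psi / 6895 Pa) = 0.005482 psi

0.00548 psi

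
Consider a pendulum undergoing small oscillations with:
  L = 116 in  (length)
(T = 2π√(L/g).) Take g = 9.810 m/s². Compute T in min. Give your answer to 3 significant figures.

0.0574 min

T is given directly by: T = 2π√(L/g).
L = 116 in = 2.946 m; g = 9.810 m/s².
T = 3.443 s
3.443 s × (1 min / 60.00 s) = 0.05739 min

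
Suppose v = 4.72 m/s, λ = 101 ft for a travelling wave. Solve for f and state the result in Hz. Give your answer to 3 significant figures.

0.153 Hz

Solving v = f·λ for f: f = v/λ.
v = 4.72 m/s; λ = 101 ft = 30.78 m.
f = 0.1533 Hz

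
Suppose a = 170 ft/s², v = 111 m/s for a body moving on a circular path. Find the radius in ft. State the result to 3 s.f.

780 ft

Rearranging a = v²/r for r: r = v²/a.
a = 170 ft/s² = 51.82 m/s²; v = 111 m/s.
r = 237.8 m
237.8 m × (1 ft / 0.3048 m) = 780.1 ft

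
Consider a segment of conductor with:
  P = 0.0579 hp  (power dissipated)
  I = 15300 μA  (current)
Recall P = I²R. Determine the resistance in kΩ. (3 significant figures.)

Rearranging: R = P/I².
P = 0.0579 hp = 43.18 W; I = 15300 μA = 0.01530 A.
R = 1.844×10^5 Ω
1.844×10^5 Ω × (1 kΩ / 1000 Ω) = 184.4 kΩ

184 kΩ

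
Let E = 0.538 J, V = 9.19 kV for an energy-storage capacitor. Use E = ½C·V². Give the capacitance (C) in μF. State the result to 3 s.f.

Solving E = ½C·V² for C: C = 2E/V².
E = 0.538 J; V = 9.19 kV = 9190 V.
C = 1.274×10^-8 F
1.274×10^-8 F × (1 μF / 1.000×10^-6 F) = 0.01274 μF

0.0127 μF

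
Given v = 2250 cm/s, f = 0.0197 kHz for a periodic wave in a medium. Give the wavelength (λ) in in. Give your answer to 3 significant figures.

45.0 in

Rearranging: λ = v/f.
v = 2250 cm/s = 22.50 m/s; f = 0.0197 kHz = 19.70 Hz.
λ = 1.142 m
1.142 m × (1 in / 0.02540 m) = 44.97 in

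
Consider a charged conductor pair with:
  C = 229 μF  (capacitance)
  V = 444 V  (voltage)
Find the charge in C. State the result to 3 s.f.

0.102 C

Rearranging: Q = CV.
C = 229 μF = 2.290×10^-4 F; V = 444 V.
Q = 0.1017 C  (the unit combination reduces to A·s = C)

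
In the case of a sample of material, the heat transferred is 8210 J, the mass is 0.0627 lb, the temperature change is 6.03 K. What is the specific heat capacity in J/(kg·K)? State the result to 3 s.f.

47900 J/(kg·K)

Rearranging Q = m·c·ΔT for c: c = Q/(m·ΔT).
Q = 8210 J; m = 0.0627 lb = 0.02844 kg; ΔT = 6.03 K.
c = 47873 J/(kg·K)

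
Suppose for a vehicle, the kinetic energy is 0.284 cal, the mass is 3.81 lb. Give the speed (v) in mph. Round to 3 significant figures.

2.62 mph

Rearranging: v = √(2·KE/m).
KE = 0.284 cal = 1.188 J; m = 3.81 lb = 1.728 kg.
v = 1.173 m/s
1.173 m/s × (1 mph / 0.4470 m/s) = 2.623 mph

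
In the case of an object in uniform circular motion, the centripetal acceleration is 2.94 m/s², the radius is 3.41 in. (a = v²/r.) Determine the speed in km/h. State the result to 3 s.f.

1.82 km/h

Rearranging a = v²/r for v: v = √(a·r).
a = 2.94 m/s²; r = 3.41 in = 0.08661 m.
v = 0.5046 m/s
0.5046 m/s × (1 km/h / 0.2778 m/s) = 1.817 km/h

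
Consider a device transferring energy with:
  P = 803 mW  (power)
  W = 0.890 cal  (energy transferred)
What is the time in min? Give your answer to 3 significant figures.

0.0773 min

Rearranging: t = W/P.
P = 803 mW = 0.8030 W; W = 0.890 cal = 3.724 J.
t = 4.637 s
4.637 s × (1 min / 60.00 s) = 0.07729 min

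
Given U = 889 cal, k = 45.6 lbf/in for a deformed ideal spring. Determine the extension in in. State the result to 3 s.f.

38.0 in

Solving U = ½k·x² for x: x = √(2U/k).
U = 889 cal = 3720 J; k = 45.6 lbf/in = 7986 N/m.
x = 0.9652 m
0.9652 m × (1 in / 0.02540 m) = 38.00 in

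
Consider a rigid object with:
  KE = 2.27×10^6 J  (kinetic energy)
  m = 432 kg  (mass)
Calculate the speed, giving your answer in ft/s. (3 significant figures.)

Rearranging: v = √(2·KE/m).
KE = 2.27×10^6 J; m = 432 kg.
v = 102.5 m/s
102.5 m/s × (1 ft/s / 0.3048 m/s) = 336.3 ft/s

336 ft/s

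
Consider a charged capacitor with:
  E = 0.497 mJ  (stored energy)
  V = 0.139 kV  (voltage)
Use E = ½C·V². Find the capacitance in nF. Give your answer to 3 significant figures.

Rearranging: C = 2E/V².
E = 0.497 mJ = 4.970×10^-4 J; V = 0.139 kV = 139.0 V.
C = 5.145×10^-8 F
5.145×10^-8 F × (1 nF / 1.000×10^-9 F) = 51.45 nF

51.4 nF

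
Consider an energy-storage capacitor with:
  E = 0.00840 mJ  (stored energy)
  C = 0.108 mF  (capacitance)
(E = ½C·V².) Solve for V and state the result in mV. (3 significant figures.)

Solving E = ½C·V² for V: V = √(2E/C).
E = 0.00840 mJ = 8.400×10^-6 J; C = 0.108 mF = 1.080×10^-4 F.
V = 0.3944 V
0.3944 V × (1 mV / 0.001000 V) = 394.4 mV

394 mV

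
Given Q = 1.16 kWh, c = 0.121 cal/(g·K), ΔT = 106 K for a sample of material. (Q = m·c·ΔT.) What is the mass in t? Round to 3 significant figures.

0.0778 t

Rearranging: m = Q/(c·ΔT).
Q = 1.16 kWh = 4.176×10^6 J; c = 0.121 cal/(g·K) = 506.3 J/(kg·K); ΔT = 106 K.
m = 77.82 kg
77.82 kg × (1 t / 1000 kg) = 0.07782 t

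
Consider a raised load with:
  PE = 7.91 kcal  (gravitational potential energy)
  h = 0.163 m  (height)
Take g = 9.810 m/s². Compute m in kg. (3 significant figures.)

Rearranging PE = m·g·h for m: m = PE/(g·h).
PE = 7.91 kcal = 33095 J; h = 0.163 m; g = 9.810 m/s².
m = 20697 kg

20700 kg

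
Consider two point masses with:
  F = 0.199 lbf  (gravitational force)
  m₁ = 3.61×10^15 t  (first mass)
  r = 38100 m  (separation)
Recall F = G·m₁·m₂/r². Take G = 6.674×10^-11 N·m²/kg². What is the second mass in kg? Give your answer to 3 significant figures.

5.33 kg

From Newton's law of gravitation: m₂ = F·r²/(G·m₁).
F = 0.199 lbf = 0.8852 N; m₁ = 3.61×10^15 t = 3.610×10^18 kg; r = 38100 m; G = 6.674×10^-11 N·m²/kg².
m₂ = 5.333 kg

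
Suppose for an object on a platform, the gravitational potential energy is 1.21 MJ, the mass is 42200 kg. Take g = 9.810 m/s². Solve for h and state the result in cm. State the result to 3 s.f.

292 cm

Solving PE = m·g·h for h: h = PE/(m·g).
PE = 1.21 MJ = 1.210×10^6 J; m = 42200 kg; g = 9.810 m/s².
h = 2.923 m
2.923 m × (1 cm / 0.01000 m) = 292.3 cm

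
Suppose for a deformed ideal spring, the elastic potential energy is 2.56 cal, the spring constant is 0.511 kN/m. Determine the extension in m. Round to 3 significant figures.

0.205 m

Rearranging U = ½k·x² for x: x = √(2U/k).
U = 2.56 cal = 10.71 J; k = 0.511 kN/m = 511.0 N/m.
x = 0.2047 m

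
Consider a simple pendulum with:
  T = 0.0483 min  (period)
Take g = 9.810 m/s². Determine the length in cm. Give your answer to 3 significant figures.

209 cm

Rearranging: L = g·(T/2π)².
T = 0.0483 min = 2.898 s; g = 9.810 m/s².
L = 2.087 m
2.087 m × (1 cm / 0.01000 m) = 208.7 cm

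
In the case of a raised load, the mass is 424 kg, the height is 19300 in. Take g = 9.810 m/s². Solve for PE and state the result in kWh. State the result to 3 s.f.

Directly: PE = mgh.
m = 424 kg; h = 19300 in = 490.2 m; g = 9.810 m/s².
PE = 2.039×10^6 J  (the unit combination reduces to kg·m²/s² = J)
2.039×10^6 J × (1 kWh / 3.600×10^6 J) = 0.5664 kWh

0.566 kWh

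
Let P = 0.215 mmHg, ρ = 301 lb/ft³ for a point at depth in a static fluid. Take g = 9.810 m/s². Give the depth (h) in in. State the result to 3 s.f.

Solving P = ρ·g·h for h: h = P/(ρ·g).
P = 0.215 mmHg = 28.66 Pa; ρ = 301 lb/ft³ = 4822 kg/m³; g = 9.810 m/s².
h = 6.060×10^-4 m
6.060×10^-4 m × (1 in / 0.02540 m) = 0.02386 in

0.0239 in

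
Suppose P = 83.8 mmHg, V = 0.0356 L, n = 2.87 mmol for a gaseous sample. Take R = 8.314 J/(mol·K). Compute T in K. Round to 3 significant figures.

16.7 K

Solving PV = nRT for T: T = PV/(nR).
P = 83.8 mmHg = 11172 Pa; V = 0.0356 L = 3.560×10^-5 m³; n = 2.87 mmol = 0.002870 mol; R = 8.314 J/(mol·K).
T = 16.67 K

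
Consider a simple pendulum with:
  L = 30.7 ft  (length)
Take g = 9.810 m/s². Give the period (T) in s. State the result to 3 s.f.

6.14 s

Directly: T = 2π√(L/g).
L = 30.7 ft = 9.357 m; g = 9.810 m/s².
T = 6.137 s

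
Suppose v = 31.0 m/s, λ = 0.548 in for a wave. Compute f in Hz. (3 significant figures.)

Rearranging: f = v/λ.
v = 31.0 m/s; λ = 0.548 in = 0.01392 m.
f = 2227 Hz

2230 Hz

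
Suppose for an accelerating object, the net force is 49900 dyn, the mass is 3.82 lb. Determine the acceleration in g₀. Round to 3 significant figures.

From Newton's second law: a = F/m.
F = 49900 dyn = 0.4990 N; m = 3.82 lb = 1.733 kg.
a = 0.2880 m/s²
0.2880 m/s² × (1 g₀ / 9.807 m/s²) = 0.02937 g₀

0.0294 g₀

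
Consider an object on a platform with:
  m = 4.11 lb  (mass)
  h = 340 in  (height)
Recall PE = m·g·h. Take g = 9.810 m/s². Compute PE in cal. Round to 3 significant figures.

37.7 cal

PE is given directly by: PE = mgh.
m = 4.11 lb = 1.864 kg; h = 340 in = 8.636 m; g = 9.810 m/s².
PE = 157.9 J  (the unit combination reduces to kg·m²/s² = J)
157.9 J × (1 cal / 4.184 J) = 37.75 cal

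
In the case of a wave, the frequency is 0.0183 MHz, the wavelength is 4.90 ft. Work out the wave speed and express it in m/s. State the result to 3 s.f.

v is given directly by: v = fλ.
f = 0.0183 MHz = 18300 Hz; λ = 4.90 ft = 1.494 m.
v = 27331 m/s

27300 m/s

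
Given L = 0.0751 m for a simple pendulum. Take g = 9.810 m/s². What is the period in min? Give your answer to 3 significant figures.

Directly: T = 2π√(L/g).
L = 0.0751 m; g = 9.810 m/s².
T = 0.5498 s
0.5498 s × (1 min / 60.00 s) = 0.009163 min

0.00916 min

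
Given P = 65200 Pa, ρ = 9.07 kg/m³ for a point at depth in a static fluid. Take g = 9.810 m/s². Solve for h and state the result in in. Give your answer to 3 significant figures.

28800 in

Rearranging: h = P/(ρ·g).
P = 65200 Pa; ρ = 9.07 kg/m³; g = 9.810 m/s².
h = 732.8 m
732.8 m × (1 in / 0.02540 m) = 28849 in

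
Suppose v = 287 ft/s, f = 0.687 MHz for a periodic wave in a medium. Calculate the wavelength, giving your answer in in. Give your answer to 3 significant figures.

0.00501 in

Rearranging v = f·λ for λ: λ = v/f.
v = 287 ft/s = 87.48 m/s; f = 0.687 MHz = 6.870×10^5 Hz.
λ = 1.273×10^-4 m
1.273×10^-4 m × (1 in / 0.02540 m) = 0.005013 in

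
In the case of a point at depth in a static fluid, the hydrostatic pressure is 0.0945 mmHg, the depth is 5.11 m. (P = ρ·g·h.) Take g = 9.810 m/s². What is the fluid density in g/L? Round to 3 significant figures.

0.251 g/L

Solving P = ρ·g·h for ρ: ρ = P/(g·h).
P = 0.0945 mmHg = 12.60 Pa; h = 5.11 m; g = 9.810 m/s².
ρ = 0.2513 kg/m³
Since 1 g/L = 1 kg/m³, 0.2513 g/L.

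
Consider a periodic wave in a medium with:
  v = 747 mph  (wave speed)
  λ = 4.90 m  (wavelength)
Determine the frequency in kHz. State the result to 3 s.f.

0.0682 kHz

Rearranging v = f·λ for f: f = v/λ.
v = 747 mph = 333.9 m/s; λ = 4.90 m.
f = 68.15 Hz
68.15 Hz × (1 kHz / 1000 Hz) = 0.06815 kHz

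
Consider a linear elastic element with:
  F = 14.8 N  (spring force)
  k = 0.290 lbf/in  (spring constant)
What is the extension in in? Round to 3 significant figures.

11.5 in

Solving F = k·x for x: x = F/k.
F = 14.8 N; k = 0.290 lbf/in = 50.79 N/m.
x = 0.2914 m
0.2914 m × (1 in / 0.02540 m) = 11.47 in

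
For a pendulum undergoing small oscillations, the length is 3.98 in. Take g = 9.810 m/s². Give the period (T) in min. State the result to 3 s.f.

Directly: T = 2π√(L/g).
L = 3.98 in = 0.1011 m; g = 9.810 m/s².
T = 0.6378 s
0.6378 s × (1 min / 60.00 s) = 0.01063 min

0.0106 min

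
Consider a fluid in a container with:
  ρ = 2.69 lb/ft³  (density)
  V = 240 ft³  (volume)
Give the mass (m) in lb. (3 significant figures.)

646 lb

Rearranging ρ = m/V for m: m = ρV.
ρ = 2.69 lb/ft³ = 43.09 kg/m³; V = 240 ft³ = 6.796 m³.
m = 292.8 kg
292.8 kg × (1 lb / 0.4536 kg) = 645.6 lb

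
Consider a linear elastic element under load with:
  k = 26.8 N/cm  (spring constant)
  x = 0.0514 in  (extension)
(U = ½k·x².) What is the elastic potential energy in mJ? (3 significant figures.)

2.28 mJ

U is given directly by: U = ½kx².
k = 26.8 N/cm = 2680 N/m; x = 0.0514 in = 0.001306 m.
U = 0.002284 J  (the unit combination reduces to kg·m²/s² = J)
0.002284 J × (1 mJ / 0.001000 J) = 2.284 mJ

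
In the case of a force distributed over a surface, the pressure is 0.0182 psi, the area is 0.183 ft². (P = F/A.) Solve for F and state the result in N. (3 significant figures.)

Rearranging P = F/A for F: F = P·A.
P = 0.0182 psi = 125.5 Pa; A = 0.183 ft² = 0.01700 m².
F = 2.133 N  (the unit combination reduces to kg·m/s² = N)

2.13 N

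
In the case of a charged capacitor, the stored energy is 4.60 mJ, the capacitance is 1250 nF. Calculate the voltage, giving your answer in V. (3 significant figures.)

Rearranging: V = √(2E/C).
E = 4.60 mJ = 0.004600 J; C = 1250 nF = 1.250×10^-6 F.
V = 85.79 V  (the unit combination reduces to kg·m²/(A·s³) = V)

85.8 V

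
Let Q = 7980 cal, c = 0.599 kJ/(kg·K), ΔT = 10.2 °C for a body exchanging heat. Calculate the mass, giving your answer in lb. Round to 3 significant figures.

12.0 lb

Rearranging Q = m·c·ΔT for m: m = Q/(c·ΔT).
Q = 7980 cal = 33388 J; c = 0.599 kJ/(kg·K) = 599.0 J/(kg·K); ΔT = 10.2 °C = 10.20 K.
m = 5.465 kg
5.465 kg × (1 lb / 0.4536 kg) = 12.05 lb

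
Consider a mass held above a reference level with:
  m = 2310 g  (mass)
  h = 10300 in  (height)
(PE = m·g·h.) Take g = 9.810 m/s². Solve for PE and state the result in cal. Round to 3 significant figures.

1420 cal

Directly: PE = mgh.
m = 2310 g = 2.310 kg; h = 10300 in = 261.6 m; g = 9.810 m/s².
PE = 5929 J
5929 J × (1 cal / 4.184 J) = 1417 cal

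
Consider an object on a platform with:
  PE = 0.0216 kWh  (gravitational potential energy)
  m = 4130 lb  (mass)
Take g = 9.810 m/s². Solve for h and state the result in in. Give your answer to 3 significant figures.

Rearranging PE = m·g·h for h: h = PE/(m·g).
PE = 0.0216 kWh = 77760 J; m = 4130 lb = 1873 kg; g = 9.810 m/s².
h = 4.231 m
4.231 m × (1 in / 0.02540 m) = 166.6 in

167 in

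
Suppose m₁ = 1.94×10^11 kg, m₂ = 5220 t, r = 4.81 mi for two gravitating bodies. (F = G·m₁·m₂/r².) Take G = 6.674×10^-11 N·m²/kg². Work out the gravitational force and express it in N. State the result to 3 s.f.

F is given directly by: F = Gm₁m₂/r².
m₁ = 1.94×10^11 kg; m₂ = 5220 t = 5.220×10^6 kg; r = 4.81 mi = 7741 m; G = 6.674×10^-11 N·m²/kg².
F = 1.128 N  (the unit combination reduces to kg·m/s² = N)

1.13 N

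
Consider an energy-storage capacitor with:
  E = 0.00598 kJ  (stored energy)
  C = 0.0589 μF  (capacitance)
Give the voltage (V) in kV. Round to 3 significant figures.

14.2 kV

Rearranging: V = √(2E/C).
E = 0.00598 kJ = 5.980 J; C = 0.0589 μF = 5.890×10^-8 F.
V = 14250 V
14250 V × (1 kV / 1000 V) = 14.25 kV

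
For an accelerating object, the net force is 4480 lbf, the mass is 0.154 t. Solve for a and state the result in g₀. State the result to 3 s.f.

Solving F = m·a for a: a = F/m.
F = 4480 lbf = 19928 N; m = 0.154 t = 154.0 kg.
a = 129.4 m/s²
129.4 m/s² × (1 g₀ / 9.807 m/s²) = 13.20 g₀

13.2 g₀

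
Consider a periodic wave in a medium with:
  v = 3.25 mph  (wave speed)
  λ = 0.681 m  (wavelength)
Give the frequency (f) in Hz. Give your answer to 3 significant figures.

2.13 Hz

Rearranging: f = v/λ.
v = 3.25 mph = 1.453 m/s; λ = 0.681 m.
f = 2.133 Hz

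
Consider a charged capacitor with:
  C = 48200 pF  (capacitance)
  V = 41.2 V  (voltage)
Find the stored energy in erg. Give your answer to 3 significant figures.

409 erg

Directly: E = ½CV².
C = 48200 pF = 4.820×10^-8 F; V = 41.2 V.
E = 4.091×10^-5 J  (the unit combination reduces to kg·m²/s² = J)
4.091×10^-5 J × (1 erg / 1.000×10^-7 J) = 409.1 erg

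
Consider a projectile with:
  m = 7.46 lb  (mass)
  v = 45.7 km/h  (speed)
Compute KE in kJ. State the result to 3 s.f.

0.273 kJ

KE is given directly by: KE = ½mv².
m = 7.46 lb = 3.384 kg; v = 45.7 km/h = 12.69 m/s.
KE = 272.6 J
272.6 J × (1 kJ / 1000 J) = 0.2726 kJ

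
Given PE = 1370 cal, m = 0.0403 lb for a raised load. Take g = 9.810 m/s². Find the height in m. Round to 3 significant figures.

32000 m

Solving PE = m·g·h for h: h = PE/(m·g).
PE = 1370 cal = 5732 J; m = 0.0403 lb = 0.01828 kg; g = 9.810 m/s².
h = 31965 m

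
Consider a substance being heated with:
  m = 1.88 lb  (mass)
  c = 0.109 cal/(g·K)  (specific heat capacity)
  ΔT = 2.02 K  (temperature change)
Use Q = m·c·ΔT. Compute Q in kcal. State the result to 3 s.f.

0.188 kcal

Q is given directly by: Q = mcΔT.
m = 1.88 lb = 0.8528 kg; c = 0.109 cal/(g·K) = 456.1 J/(kg·K); ΔT = 2.02 K.
Q = 785.6 J
785.6 J × (1 kcal / 4184 J) = 0.1878 kcal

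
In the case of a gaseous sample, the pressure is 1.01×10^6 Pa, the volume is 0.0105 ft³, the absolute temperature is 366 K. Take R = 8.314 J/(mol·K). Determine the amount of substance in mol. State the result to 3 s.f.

From the ideal-gas law: n = PV/(RT).
P = 1.01×10^6 Pa; V = 0.0105 ft³ = 2.973×10^-4 m³; T = 366 K; R = 8.314 J/(mol·K).
n = 0.09869 mol

0.0987 mol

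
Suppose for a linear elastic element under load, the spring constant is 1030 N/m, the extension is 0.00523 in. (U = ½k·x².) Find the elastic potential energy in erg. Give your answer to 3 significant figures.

Directly: U = ½kx².
k = 1030 N/m; x = 0.00523 in = 1.328×10^-4 m.
U = 9.088×10^-6 J
9.088×10^-6 J × (1 erg / 1.000×10^-7 J) = 90.88 erg

90.9 erg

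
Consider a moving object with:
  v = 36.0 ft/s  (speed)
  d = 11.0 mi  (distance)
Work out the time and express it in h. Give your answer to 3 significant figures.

0.448 h

Solving v = d/t for t: t = d/v.
v = 36.0 ft/s = 10.97 m/s; d = 11.0 mi = 17703 m.
t = 1613 s
1613 s × (1 h / 3600 s) = 0.4481 h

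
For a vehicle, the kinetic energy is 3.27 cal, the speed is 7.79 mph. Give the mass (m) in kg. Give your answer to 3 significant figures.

2.26 kg

Solving KE = ½mv² for m: m = 2·KE/v².
KE = 3.27 cal = 13.68 J; v = 7.79 mph = 3.482 m/s.
m = 2.256 kg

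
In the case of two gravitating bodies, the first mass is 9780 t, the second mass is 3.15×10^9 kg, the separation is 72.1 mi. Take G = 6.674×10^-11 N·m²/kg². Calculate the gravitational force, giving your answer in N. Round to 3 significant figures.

From Newton's law of gravitation: F = Gm₁m₂/r².
m₁ = 9780 t = 9.780×10^6 kg; m₂ = 3.15×10^9 kg; r = 72.1 mi = 1.160×10^5 m; G = 6.674×10^-11 N·m²/kg².
F = 1.527×10^-4 N  (the unit combination reduces to kg·m/s² = N)

1.53×10^-4 N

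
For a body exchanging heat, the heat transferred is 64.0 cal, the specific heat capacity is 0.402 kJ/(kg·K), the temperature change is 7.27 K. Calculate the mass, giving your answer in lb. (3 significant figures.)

0.202 lb

Solving Q = m·c·ΔT for m: m = Q/(c·ΔT).
Q = 64.0 cal = 267.8 J; c = 0.402 kJ/(kg·K) = 402.0 J/(kg·K); ΔT = 7.27 K.
m = 0.09162 kg
0.09162 kg × (1 lb / 0.4536 kg) = 0.2020 lb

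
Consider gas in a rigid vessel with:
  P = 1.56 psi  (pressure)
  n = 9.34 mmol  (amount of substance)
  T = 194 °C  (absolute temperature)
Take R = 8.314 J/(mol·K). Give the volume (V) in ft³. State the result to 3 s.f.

0.119 ft³

From the ideal-gas law: V = nRT/P.
P = 1.56 psi = 10756 Pa; n = 9.34 mmol = 0.009340 mol; T = 194 °C = 467.1 K; R = 8.314 J/(mol·K).
V = 0.003373 m³
0.003373 m³ × (1 ft³ / 0.02832 m³) = 0.1191 ft³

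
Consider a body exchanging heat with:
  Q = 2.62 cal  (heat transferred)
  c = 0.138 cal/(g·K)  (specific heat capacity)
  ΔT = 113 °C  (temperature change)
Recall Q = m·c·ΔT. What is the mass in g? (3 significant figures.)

Rearranging: m = Q/(c·ΔT).
Q = 2.62 cal = 10.96 J; c = 0.138 cal/(g·K) = 577.4 J/(kg·K); ΔT = 113 °C = 113.0 K.
m = 1.680×10^-4 kg
1.680×10^-4 kg × (1 g / 0.001000 kg) = 0.1680 g

0.168 g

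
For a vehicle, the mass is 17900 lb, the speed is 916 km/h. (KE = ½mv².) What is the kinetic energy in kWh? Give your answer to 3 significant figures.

73.0 kWh

KE is given directly by: KE = ½mv².
m = 17900 lb = 8119 kg; v = 916 km/h = 254.4 m/s.
KE = 2.628×10^8 J
2.628×10^8 J × (1 kWh / 3.600×10^6 J) = 73.01 kWh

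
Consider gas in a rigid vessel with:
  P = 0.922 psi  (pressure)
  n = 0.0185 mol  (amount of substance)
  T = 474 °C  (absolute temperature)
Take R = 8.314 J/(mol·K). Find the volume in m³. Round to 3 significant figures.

Rearranging: V = nRT/P.
P = 0.922 psi = 6357 Pa; n = 0.0185 mol; T = 474 °C = 747.1 K; R = 8.314 J/(mol·K).
V = 0.01808 m³

0.0181 m³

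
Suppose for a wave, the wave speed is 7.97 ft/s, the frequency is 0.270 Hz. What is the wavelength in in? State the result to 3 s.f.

354 in

Rearranging v = f·λ for λ: λ = v/f.
v = 7.97 ft/s = 2.429 m/s; f = 0.270 Hz.
λ = 8.997 m
8.997 m × (1 in / 0.02540 m) = 354.2 in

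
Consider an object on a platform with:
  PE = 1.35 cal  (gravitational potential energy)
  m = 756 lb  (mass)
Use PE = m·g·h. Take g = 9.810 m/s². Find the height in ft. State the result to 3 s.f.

Solving PE = m·g·h for h: h = PE/(m·g).
PE = 1.35 cal = 5.648 J; m = 756 lb = 342.9 kg; g = 9.810 m/s².
h = 0.001679 m
0.001679 m × (1 ft / 0.3048 m) = 0.005509 ft

0.00551 ft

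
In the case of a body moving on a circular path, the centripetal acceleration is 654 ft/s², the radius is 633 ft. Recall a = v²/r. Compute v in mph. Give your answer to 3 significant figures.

Rearranging a = v²/r for v: v = √(a·r).
a = 654 ft/s² = 199.3 m/s²; r = 633 ft = 192.9 m.
v = 196.1 m/s
196.1 m/s × (1 mph / 0.4470 m/s) = 438.7 mph

439 mph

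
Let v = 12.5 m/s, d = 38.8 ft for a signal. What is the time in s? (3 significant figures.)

0.946 s

Rearranging: t = d/v.
v = 12.5 m/s; d = 38.8 ft = 11.83 m.
t = 0.9461 s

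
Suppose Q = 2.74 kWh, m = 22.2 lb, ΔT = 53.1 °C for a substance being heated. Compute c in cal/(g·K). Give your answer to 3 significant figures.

4.41 cal/(g·K)

Solving Q = m·c·ΔT for c: c = Q/(m·ΔT).
Q = 2.74 kWh = 9.864×10^6 J; m = 22.2 lb = 10.07 kg; ΔT = 53.1 °C = 53.10 K.
c = 18448 J/(kg·K)
18448 J/(kg·K) × (1 cal/(g·K) / 4184 J/(kg·K)) = 4.409 cal/(g·K)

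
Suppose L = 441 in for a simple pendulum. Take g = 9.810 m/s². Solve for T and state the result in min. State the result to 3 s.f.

T is given directly by: T = 2π√(L/g).
L = 441 in = 11.20 m; g = 9.810 m/s².
T = 6.714 s
6.714 s × (1 min / 60.00 s) = 0.1119 min

0.112 min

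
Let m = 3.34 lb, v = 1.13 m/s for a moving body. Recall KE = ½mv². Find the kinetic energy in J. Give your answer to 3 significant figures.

0.967 J

Directly: KE = ½mv².
m = 3.34 lb = 1.515 kg; v = 1.13 m/s.
KE = 0.9673 J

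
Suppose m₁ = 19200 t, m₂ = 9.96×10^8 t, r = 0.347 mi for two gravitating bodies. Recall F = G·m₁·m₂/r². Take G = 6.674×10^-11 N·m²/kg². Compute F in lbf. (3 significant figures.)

920 lbf

F is given directly by: F = Gm₁m₂/r².
m₁ = 19200 t = 1.920×10^7 kg; m₂ = 9.96×10^8 t = 9.960×10^11 kg; r = 0.347 mi = 558.4 m; G = 6.674×10^-11 N·m²/kg².
F = 4093 N
4093 N × (1 lbf / 4.448 N) = 920.0 lbf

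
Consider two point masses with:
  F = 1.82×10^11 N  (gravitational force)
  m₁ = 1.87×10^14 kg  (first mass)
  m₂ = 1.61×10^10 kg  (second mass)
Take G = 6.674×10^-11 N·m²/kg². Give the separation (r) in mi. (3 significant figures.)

From Newton's law of gravitation: r = √(G·m₁m₂/F).
F = 1.82×10^11 N; m₁ = 1.87×10^14 kg; m₂ = 1.61×10^10 kg; G = 6.674×10^-11 N·m²/kg².
r = 33.23 m
33.23 m × (1 mi / 1609 m) = 0.02065 mi

0.0206 mi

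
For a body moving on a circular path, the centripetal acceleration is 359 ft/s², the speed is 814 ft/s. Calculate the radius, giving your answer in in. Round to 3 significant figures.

22100 in

Rearranging: r = v²/a.
a = 359 ft/s² = 109.4 m/s²; v = 814 ft/s = 248.1 m/s.
r = 562.6 m
562.6 m × (1 in / 0.02540 m) = 22148 in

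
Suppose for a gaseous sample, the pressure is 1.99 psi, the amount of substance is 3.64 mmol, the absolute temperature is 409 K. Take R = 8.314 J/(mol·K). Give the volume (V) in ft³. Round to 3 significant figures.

From the ideal-gas law: V = nRT/P.
P = 1.99 psi = 13721 Pa; n = 3.64 mmol = 0.003640 mol; T = 409 K; R = 8.314 J/(mol·K).
V = 9.021×10^-4 m³
9.021×10^-4 m³ × (1 ft³ / 0.02832 m³) = 0.03186 ft³

0.0319 ft³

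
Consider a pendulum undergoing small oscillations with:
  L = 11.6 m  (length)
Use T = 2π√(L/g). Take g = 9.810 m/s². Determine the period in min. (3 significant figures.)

0.114 min

Directly: T = 2π√(L/g).
L = 11.6 m; g = 9.810 m/s².
T = 6.832 s
6.832 s × (1 min / 60.00 s) = 0.1139 min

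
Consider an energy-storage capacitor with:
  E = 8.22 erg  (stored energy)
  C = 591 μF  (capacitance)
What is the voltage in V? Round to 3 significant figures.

Solving E = ½C·V² for V: V = √(2E/C).
E = 8.22 erg = 8.220×10^-7 J; C = 591 μF = 5.910×10^-4 F.
V = 0.05274 V

0.0527 V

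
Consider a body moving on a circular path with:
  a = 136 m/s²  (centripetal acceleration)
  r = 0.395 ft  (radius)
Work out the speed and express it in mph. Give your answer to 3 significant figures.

Solving a = v²/r for v: v = √(a·r).
a = 136 m/s²; r = 0.395 ft = 0.1204 m.
v = 4.046 m/s
4.046 m/s × (1 mph / 0.4470 m/s) = 9.052 mph

9.05 mph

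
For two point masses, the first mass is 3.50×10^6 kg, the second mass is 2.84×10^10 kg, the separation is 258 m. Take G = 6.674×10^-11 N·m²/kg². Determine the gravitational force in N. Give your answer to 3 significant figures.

From Newton's law of gravitation: F = Gm₁m₂/r².
m₁ = 3.50×10^6 kg; m₂ = 2.84×10^10 kg; r = 258 m; G = 6.674×10^-11 N·m²/kg².
F = 99.66 N

99.7 N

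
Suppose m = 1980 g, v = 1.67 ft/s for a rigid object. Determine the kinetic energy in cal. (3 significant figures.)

KE is given directly by: KE = ½mv².
m = 1980 g = 1.980 kg; v = 1.67 ft/s = 0.5090 m/s.
KE = 0.2565 J  (the unit combination reduces to kg·m²/s² = J)
0.2565 J × (1 cal / 4.184 J) = 0.06131 cal

0.0613 cal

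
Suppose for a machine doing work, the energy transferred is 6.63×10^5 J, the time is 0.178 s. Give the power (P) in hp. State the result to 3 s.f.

4990 hp

P is given directly by: P = W/t.
W = 6.63×10^5 J; t = 0.178 s.
P = 3.725×10^6 W
3.725×10^6 W × (1 hp / 745.7 W) = 4995 hp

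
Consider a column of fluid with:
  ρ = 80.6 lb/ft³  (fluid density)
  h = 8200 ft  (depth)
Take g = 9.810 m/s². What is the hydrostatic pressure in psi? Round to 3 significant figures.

P is given directly by: P = ρgh.
ρ = 80.6 lb/ft³ = 1291 kg/m³; h = 8200 ft = 2499 m; g = 9.810 m/s².
P = 3.166×10^7 Pa
3.166×10^7 Pa × (1 psi / 6895 Pa) = 4591 psi

4590 psi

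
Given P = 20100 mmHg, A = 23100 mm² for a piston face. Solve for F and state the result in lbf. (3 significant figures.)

Rearranging: F = P·A.
P = 20100 mmHg = 2.680×10^6 Pa; A = 23100 mm² = 0.02310 m².
F = 61903 N
61903 N × (1 lbf / 4.448 N) = 13916 lbf

13900 lbf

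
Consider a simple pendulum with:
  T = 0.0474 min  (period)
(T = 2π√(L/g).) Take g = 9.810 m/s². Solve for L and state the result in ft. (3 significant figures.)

Rearranging T = 2π√(L/g) for L: L = g·(T/2π)².
T = 0.0474 min = 2.844 s; g = 9.810 m/s².
L = 2.010 m
2.010 m × (1 ft / 0.3048 m) = 6.594 ft

6.59 ft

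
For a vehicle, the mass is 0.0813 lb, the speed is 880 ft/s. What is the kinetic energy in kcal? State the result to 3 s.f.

0.317 kcal

KE is given directly by: KE = ½mv².
m = 0.0813 lb = 0.03688 kg; v = 880 ft/s = 268.2 m/s.
KE = 1327 J
1327 J × (1 kcal / 4184 J) = 0.3171 kcal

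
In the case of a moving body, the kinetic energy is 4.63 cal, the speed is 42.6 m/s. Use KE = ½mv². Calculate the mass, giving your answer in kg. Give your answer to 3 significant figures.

0.0213 kg

Rearranging: m = 2·KE/v².
KE = 4.63 cal = 19.37 J; v = 42.6 m/s.
m = 0.02135 kg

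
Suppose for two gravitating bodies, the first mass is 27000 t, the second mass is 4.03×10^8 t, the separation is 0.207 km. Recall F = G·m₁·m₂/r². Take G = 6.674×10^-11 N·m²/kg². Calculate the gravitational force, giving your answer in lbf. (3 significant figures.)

3810 lbf

F is given directly by: F = Gm₁m₂/r².
m₁ = 27000 t = 2.700×10^7 kg; m₂ = 4.03×10^8 t = 4.030×10^11 kg; r = 0.207 km = 207.0 m; G = 6.674×10^-11 N·m²/kg².
F = 16948 N  (the unit combination reduces to kg·m/s² = N)
16948 N × (1 lbf / 4.448 N) = 3810 lbf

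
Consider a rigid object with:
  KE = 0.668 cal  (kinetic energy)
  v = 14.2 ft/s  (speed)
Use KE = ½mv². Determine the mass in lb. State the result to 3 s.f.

0.658 lb

Solving KE = ½mv² for m: m = 2·KE/v².
KE = 0.668 cal = 2.795 J; v = 14.2 ft/s = 4.328 m/s.
m = 0.2984 kg
0.2984 kg × (1 lb / 0.4536 kg) = 0.6578 lb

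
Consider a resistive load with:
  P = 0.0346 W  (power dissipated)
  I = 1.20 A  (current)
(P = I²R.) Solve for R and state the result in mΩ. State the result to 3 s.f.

24.0 mΩ

Rearranging P = I²R for R: R = P/I².
P = 0.0346 W; I = 1.20 A.
R = 0.02403 Ω
0.02403 Ω × (1 mΩ / 0.001000 Ω) = 24.03 mΩ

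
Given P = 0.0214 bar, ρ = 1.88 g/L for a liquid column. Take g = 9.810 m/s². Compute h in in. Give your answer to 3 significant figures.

4570 in

Solving P = ρ·g·h for h: h = P/(ρ·g).
P = 0.0214 bar = 2140 Pa; ρ = 1.88 g/L = 1.880 kg/m³; g = 9.810 m/s².
h = 116.0 m
116.0 m × (1 in / 0.02540 m) = 4568 in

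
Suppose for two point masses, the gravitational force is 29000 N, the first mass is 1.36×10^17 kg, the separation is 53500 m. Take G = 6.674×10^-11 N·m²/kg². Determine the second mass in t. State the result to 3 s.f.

9140 t

From Newton's law of gravitation: m₂ = F·r²/(G·m₁).
F = 29000 N; m₁ = 1.36×10^17 kg; r = 53500 m; G = 6.674×10^-11 N·m²/kg².
m₂ = 9.145×10^6 kg
9.145×10^6 kg × (1 t / 1000 kg) = 9145 t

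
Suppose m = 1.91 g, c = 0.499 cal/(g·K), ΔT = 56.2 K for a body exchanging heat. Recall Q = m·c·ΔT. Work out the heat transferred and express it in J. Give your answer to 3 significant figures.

Q is given directly by: Q = mcΔT.
m = 1.91 g = 0.001910 kg; c = 0.499 cal/(g·K) = 2088 J/(kg·K); ΔT = 56.2 K.
Q = 224.1 J

224 J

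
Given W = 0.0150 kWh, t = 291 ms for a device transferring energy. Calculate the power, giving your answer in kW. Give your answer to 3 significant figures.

P is given directly by: P = W/t.
W = 0.0150 kWh = 54000 J; t = 291 ms = 0.2910 s.
P = 1.856×10^5 W
1.856×10^5 W × (1 kW / 1000 W) = 185.6 kW

186 kW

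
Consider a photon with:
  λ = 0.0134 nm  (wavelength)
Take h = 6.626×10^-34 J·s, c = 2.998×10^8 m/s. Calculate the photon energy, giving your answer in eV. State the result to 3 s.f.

E is given directly by: E = hc/λ.
λ = 0.0134 nm = 1.340×10^-11 m; h = 6.626×10^-34 J·s; c = 2.998×10^8 m/s.
E = 1.482×10^-14 J
1.482×10^-14 J × (1 eV / 1.602×10^-19 J) = 92527 eV

92500 eV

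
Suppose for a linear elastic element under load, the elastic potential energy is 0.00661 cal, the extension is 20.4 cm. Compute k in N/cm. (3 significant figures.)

0.0133 N/cm

Rearranging U = ½k·x² for k: k = 2U/x².
U = 0.00661 cal = 0.02766 J; x = 20.4 cm = 0.2040 m.
k = 1.329 N/m
1.329 N/m × (1 N/cm / 100.0 N/m) = 0.01329 N/cm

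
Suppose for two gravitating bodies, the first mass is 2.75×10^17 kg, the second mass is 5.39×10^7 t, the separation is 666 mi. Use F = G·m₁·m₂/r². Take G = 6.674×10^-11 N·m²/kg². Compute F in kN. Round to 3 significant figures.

F is given directly by: F = Gm₁m₂/r².
m₁ = 2.75×10^17 kg; m₂ = 5.39×10^7 t = 5.390×10^10 kg; r = 666 mi = 1.072×10^6 m; G = 6.674×10^-11 N·m²/kg².
F = 8.611×10^5 N
8.611×10^5 N × (1 kN / 1000 N) = 861.1 kN

861 kN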